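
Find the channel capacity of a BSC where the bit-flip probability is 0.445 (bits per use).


H(p) = -p*log2(p) - (1-p)*log2(1-p) = -0.445*log2(0.445) - 0.555*log2(0.555) = 0.519815 + 0.471439 = 0.9913. C = 1 - H(p) = 1 - 0.9913 = 0.0087

0.0087 bits


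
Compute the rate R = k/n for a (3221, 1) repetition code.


Rate = k/n = 1/3221

1/3221


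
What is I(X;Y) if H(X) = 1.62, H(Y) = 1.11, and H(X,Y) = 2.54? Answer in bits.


I(X;Y) = H(X) + H(Y) - H(X,Y) = 1.62 + 1.11 - 2.54 = 0.19

0.19 bits


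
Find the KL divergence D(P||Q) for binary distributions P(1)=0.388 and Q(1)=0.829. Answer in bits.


KL = p*log2(p/q) + (1-p)*log2((1-p)/(1-q)) = 0.388*log2(0.388/0.829) + 0.612*log2(0.612/0.171) = 0.7008

0.7008 bits


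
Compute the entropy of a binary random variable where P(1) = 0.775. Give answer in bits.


H = -p*log2(p) - (1-p)*log2(1-p). -0.775*log2(0.775) = 0.284992; -0.225*log2(0.225) = 0.484201. H = 0.284992 + 0.484201 = 0.7692

0.7692 bits


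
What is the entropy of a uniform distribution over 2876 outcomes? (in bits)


H = log2(n) = log2(2876) = 11.4898

11.4898 bits


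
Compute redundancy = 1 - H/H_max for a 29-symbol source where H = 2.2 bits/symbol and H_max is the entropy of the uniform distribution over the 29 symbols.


H_max = log2(K) = log2(29) = 4.858 bits/symbol. Redundancy = 1 - H/H_max = 1 - 2.2/4.858 = 1 - 0.4529 = 0.5471

0.5471


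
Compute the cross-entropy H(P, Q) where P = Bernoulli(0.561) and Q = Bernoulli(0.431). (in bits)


H(P,Q) = -p*log2(q) - (1-p)*log2(1-q). -0.561*log2(0.431) = 0.681189; -0.439*log2(0.569) = 0.357126. H(P,Q) = 0.681189 + 0.357126 = 1.0383

1.0383 bits


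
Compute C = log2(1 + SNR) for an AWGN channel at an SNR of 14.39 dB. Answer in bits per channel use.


SNR_linear = 10^(14.39/10) = 27.4789; C = log2(1 + SNR_linear) = log2(1 + 27.4789) = 4.8318

4.8318 bits/channel use


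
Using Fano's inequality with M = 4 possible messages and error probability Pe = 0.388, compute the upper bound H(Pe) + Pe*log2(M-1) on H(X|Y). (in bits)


H(Pe) = -Pe*log2(Pe) - (1-Pe)*log2(1-Pe) = -0.388*log2(0.388) - 0.612*log2(0.612) = 0.529958 + 0.433539 = 0.9635. Pe*log2(M-1) = 0.388*log2(3) = 0.614965. Bound = H(Pe) + Pe*log2(M-1) = 0.529958 + 0.433539 + 0.614965 = 1.5785

1.5785 bits


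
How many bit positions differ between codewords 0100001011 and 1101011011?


Count differing positions: ^ . . ^ . ^ . . . . = 3 differences

3


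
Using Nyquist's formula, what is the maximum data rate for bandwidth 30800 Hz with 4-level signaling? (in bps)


Rate = 2 * B * log2(M) = 2 * 30800 * 2.0 = 123200.0

123200.0 bps


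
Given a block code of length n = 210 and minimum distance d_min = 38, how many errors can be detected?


Detection capability = d_min - 1 = 38 - 1 = 37

37 errors


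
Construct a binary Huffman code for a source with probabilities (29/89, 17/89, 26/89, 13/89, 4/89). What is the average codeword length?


Huffman construction (repeatedly merge the two least-probable nodes; each merge adds 1 bit to every symbol beneath it): 4/89 + 13/89 = 17/89; 17/89 + 17/89 = 34/89; 26/89 + 29/89 = 55/89; 34/89 + 55/89 = 1. Resulting codeword lengths (in the order the probabilities were given): (2, 2, 2, 3, 3). L_avg = sum(p_i * l_i) = 29/89*2 + 17/89*2 + 26/89*2 + 13/89*3 + 4/89*3 = 195/89 = 2.191

2.191 bits


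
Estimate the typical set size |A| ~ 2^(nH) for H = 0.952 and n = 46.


log2|A_typical| = nH = 46 * 0.952 = 43.792, so |A_typical| ~ 2^43.792 = 1.523e+13

1.523e+13


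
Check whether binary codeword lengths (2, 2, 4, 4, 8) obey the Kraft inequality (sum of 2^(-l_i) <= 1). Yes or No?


Kraft sum = sum(2^(-l_i)) = 0.6289, need <= 1. Result: satisfied (a binary prefix-free code with these lengths exists)

Yes


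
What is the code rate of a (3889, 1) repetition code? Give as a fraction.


Rate = k/n = 1/3889

1/3889


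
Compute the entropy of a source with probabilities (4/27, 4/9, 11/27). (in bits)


H = -sum(p_i * log2(p_i)). Terms: -(4/27)*log2(4/27) = 0.408131; -(4/9)*log2(4/9) = 0.519967; -(11/27)*log2(11/27) = 0.527778. H = 0.408131 + 0.519967 + 0.527778 = 1.4559

1.4559 bits


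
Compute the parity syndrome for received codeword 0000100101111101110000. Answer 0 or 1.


Syndrome = XOR of all bits = 0 XOR 0 XOR 0 XOR 0 XOR 1 XOR 0 XOR 0 XOR 1 XOR 0 XOR 1 XOR 1 XOR 1 XOR 1 XOR 1 XOR 0 XOR 1 XOR 1 XOR 1 XOR 0 XOR 0 XOR 0 XOR 0 = 0

0


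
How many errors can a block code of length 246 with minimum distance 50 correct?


Correction capability = floor((d-1)/2) = floor((50-1)/2) = 24

24 errors


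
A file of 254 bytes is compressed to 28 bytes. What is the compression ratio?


Ratio = original / compressed = 254 / 28 = 9.0714

9.0714


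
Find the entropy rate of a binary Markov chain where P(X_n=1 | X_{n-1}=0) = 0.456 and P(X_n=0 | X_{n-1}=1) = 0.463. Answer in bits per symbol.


Stationary distribution: pi_0 = p10/(p01+p10) = 0.5038, pi_1 = 0.4962. Entropy rate H' = pi_0*H(p01) + pi_1*H(p10) = 0.5038*0.9944 + 0.4962*0.996 = 0.9952

0.9952 bits/symbol


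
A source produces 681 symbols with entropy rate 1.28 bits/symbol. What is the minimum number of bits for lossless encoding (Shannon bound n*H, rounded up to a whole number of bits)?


Minimum bits >= n * H = 681 * 1.28 = 871.68, rounded up to a whole number of bits = 872

872 bits


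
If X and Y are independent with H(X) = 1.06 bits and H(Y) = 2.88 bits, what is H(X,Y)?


For independent variables, H(X,Y) = H(X) + H(Y) = 1.06 + 2.88 = 3.94

3.94 bits


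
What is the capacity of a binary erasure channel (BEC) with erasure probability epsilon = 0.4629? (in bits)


C = 1 - epsilon = 1 - 0.4629 = 0.5371

0.5371 bits


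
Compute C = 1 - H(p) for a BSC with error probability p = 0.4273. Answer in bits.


H(p) = -p*log2(p) - (1-p)*log2(1-p) = -0.4273*log2(0.4273) - 0.5727*log2(0.5727) = 0.524160 + 0.460536 = 0.9847. C = 1 - H(p) = 1 - 0.9847 = 0.0153

0.0153 bits


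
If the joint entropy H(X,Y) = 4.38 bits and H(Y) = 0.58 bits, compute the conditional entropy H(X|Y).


H(X|Y) = H(X,Y) - H(Y) = 4.38 - 0.58 = 3.8

3.8 bits


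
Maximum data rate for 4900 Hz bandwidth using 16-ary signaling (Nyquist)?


Rate = 2 * B * log2(M) = 2 * 4900 * 4.0 = 39200.0

39200.0 bps


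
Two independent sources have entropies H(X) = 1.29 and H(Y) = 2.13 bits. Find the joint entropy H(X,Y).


For independent variables, H(X,Y) = H(X) + H(Y) = 1.29 + 2.13 = 3.42

3.42 bits


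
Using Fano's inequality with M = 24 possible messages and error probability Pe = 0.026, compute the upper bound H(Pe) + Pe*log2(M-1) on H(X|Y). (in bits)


H(Pe) = -Pe*log2(Pe) - (1-Pe)*log2(1-Pe) = -0.026*log2(0.026) - 0.974*log2(0.974) = 0.136899 + 0.037018 = 0.1739. Pe*log2(M-1) = 0.026*log2(23) = 0.117613. Bound = H(Pe) + Pe*log2(M-1) = 0.136899 + 0.037018 + 0.117613 = 0.2915

0.2915 bits


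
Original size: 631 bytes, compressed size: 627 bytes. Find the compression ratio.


Ratio = original / compressed = 631 / 627 = 1.0064

1.0064


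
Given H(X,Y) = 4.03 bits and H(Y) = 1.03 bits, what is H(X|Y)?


H(X|Y) = H(X,Y) - H(Y) = 4.03 - 1.03 = 3.0

3.0 bits


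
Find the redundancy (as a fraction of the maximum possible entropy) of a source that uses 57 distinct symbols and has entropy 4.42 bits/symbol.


H_max = log2(K) = log2(57) = 5.8329 bits/symbol. Redundancy = 1 - H/H_max = 1 - 4.42/5.8329 = 1 - 0.7578 = 0.2422

0.2422


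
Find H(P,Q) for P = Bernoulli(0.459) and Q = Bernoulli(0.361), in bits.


H(P,Q) = -p*log2(q) - (1-p)*log2(1-q). -0.459*log2(0.361) = 0.674698; -0.541*log2(0.639) = 0.349547. H(P,Q) = 0.674698 + 0.349547 = 1.0242

1.0242 bits


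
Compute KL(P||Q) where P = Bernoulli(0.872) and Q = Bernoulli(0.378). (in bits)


KL = p*log2(p/q) + (1-p)*log2((1-p)/(1-q)) = 0.872*log2(0.872/0.378) + 0.128*log2(0.128/0.622) = 0.7596

0.7596 bits


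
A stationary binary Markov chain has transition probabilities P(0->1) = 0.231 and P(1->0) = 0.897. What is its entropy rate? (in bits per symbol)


Stationary distribution: pi_0 = p10/(p01+p10) = 0.7952, pi_1 = 0.2048. Entropy rate H' = pi_0*H(p01) + pi_1*H(p10) = 0.7952*0.7798 + 0.2048*0.4784 = 0.718

0.718 bits/symbol


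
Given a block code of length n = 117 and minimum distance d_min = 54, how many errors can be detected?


Detection capability = d_min - 1 = 54 - 1 = 53

53 errors


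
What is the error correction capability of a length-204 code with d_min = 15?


Correction capability = floor((d-1)/2) = floor((15-1)/2) = 7

7 errors


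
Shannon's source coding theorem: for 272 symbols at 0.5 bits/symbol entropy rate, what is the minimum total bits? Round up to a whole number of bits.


Minimum bits >= n * H = 272 * 0.5 = 136.0, rounded up to a whole number of bits = 136

136 bits


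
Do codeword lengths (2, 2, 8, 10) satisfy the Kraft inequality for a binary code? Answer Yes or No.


Kraft sum = sum(2^(-l_i)) = 0.5049, need <= 1. Result: satisfied (a binary prefix-free code with these lengths exists)

Yes


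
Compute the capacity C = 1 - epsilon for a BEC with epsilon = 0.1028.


C = 1 - epsilon = 1 - 0.1028 = 0.8972

0.8972 bits


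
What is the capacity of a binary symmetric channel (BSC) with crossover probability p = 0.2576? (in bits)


H(p) = -p*log2(p) - (1-p)*log2(1-p) = -0.2576*log2(0.2576) - 0.7424*log2(0.7424) = 0.504071 + 0.319033 = 0.8231. C = 1 - H(p) = 1 - 0.8231 = 0.1769

0.1769 bits


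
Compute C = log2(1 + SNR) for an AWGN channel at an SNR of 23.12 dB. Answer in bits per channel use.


SNR_linear = 10^(23.12/10) = 205.1162; C = log2(1 + SNR_linear) = log2(1 + 205.1162) = 7.6873

7.6873 bits/channel use


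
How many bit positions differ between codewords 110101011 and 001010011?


Count differing positions: ^ ^ ^ ^ ^ ^ . . . = 6 differences

6


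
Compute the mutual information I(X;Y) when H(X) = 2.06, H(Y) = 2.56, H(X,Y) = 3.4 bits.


I(X;Y) = H(X) + H(Y) - H(X,Y) = 2.06 + 2.56 - 3.4 = 1.22

1.22 bits


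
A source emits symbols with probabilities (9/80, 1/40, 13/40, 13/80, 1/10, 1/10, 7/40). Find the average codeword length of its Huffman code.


Huffman construction (repeatedly merge the two least-probable nodes; each merge adds 1 bit to every symbol beneath it): 1/40 + 1/10 = 1/8; 1/10 + 9/80 = 17/80; 1/8 + 13/80 = 23/80; 7/40 + 17/80 = 31/80; 23/80 + 13/40 = 49/80; 31/80 + 49/80 = 1. Resulting codeword lengths (in the order the probabilities were given): (3, 4, 2, 3, 4, 3, 2). L_avg = sum(p_i * l_i) = 9/80*3 + 1/40*4 + 13/40*2 + 13/80*3 + 1/10*4 + 1/10*3 + 7/40*2 = 21/8 = 2.625

2.625 bits


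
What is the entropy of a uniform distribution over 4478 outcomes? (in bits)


H = log2(n) = log2(4478) = 12.1286

12.1286 bits


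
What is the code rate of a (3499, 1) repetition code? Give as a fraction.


Rate = k/n = 1/3499

1/3499


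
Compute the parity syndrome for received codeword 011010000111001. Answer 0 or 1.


Syndrome = XOR of all bits = 0 XOR 1 XOR 1 XOR 0 XOR 1 XOR 0 XOR 0 XOR 0 XOR 0 XOR 1 XOR 1 XOR 1 XOR 0 XOR 0 XOR 1 = 1

1


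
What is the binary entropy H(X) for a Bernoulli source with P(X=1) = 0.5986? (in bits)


H = -p*log2(p) - (1-p)*log2(1-p). -0.5986*log2(0.5986) = 0.443165; -0.4014*log2(0.4014) = 0.528599. H = 0.443165 + 0.528599 = 0.9718

0.9718 bits


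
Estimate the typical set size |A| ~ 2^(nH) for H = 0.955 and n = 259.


log2|A_typical| = nH = 259 * 0.955 = 247.345, so |A_typical| ~ 2^247.345 = 2.873e+74

2.873e+74


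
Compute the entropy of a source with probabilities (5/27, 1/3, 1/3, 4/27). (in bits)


H = -sum(p_i * log2(p_i)). Terms: -(5/27)*log2(5/27) = 0.450548; -(1/3)*log2(1/3) = 0.528321; -(1/3)*log2(1/3) = 0.528321; -(4/27)*log2(4/27) = 0.408131. H = 0.450548 + 0.528321 + 0.528321 + 0.408131 = 1.9153

1.9153 bits


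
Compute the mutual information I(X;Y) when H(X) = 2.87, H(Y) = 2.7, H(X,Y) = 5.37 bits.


I(X;Y) = H(X) + H(Y) - H(X,Y) = 2.87 + 2.7 - 5.37 = 0.2

0.2 bits


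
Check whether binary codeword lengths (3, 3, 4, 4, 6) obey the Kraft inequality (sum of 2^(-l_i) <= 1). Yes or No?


Kraft sum = sum(2^(-l_i)) = 0.3906, need <= 1. Result: satisfied (a binary prefix-free code with these lengths exists)

Yes


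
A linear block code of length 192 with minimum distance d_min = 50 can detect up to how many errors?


Detection capability = d_min - 1 = 50 - 1 = 49

49 errors


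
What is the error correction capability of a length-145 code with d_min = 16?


Correction capability = floor((d-1)/2) = floor((16-1)/2) = 7

7 errors


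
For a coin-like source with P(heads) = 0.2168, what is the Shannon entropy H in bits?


H = -p*log2(p) - (1-p)*log2(1-p). -0.2168*log2(0.2168) = 0.478166; -0.7832*log2(0.7832) = 0.276115. H = 0.478166 + 0.276115 = 0.7543

0.7543 bits


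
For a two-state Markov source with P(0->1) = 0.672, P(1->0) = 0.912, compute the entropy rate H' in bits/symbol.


Stationary distribution: pi_0 = p10/(p01+p10) = 0.5758, pi_1 = 0.4242. Entropy rate H' = pi_0*H(p01) + pi_1*H(p10) = 0.5758*0.9129 + 0.4242*0.4298 = 0.7079

0.7079 bits/symbol


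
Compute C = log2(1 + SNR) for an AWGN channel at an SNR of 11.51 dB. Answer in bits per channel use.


SNR_linear = 10^(11.51/10) = 14.1579; C = log2(1 + SNR_linear) = log2(1 + 14.1579) = 3.922

3.922 bits/channel use


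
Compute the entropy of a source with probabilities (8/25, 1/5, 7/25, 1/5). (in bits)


H = -sum(p_i * log2(p_i)). Terms: -(8/25)*log2(8/25) = 0.526034; -(1/5)*log2(1/5) = 0.464386; -(7/25)*log2(7/25) = 0.514220; -(1/5)*log2(1/5) = 0.464386. H = 0.526034 + 0.464386 + 0.514220 + 0.464386 = 1.969

1.969 bits


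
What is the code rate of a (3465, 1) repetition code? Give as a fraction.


Rate = k/n = 1/3465

1/3465


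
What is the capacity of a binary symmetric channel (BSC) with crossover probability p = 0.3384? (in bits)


H(p) = -p*log2(p) - (1-p)*log2(1-p) = -0.3384*log2(0.3384) - 0.6616*log2(0.6616) = 0.528986 + 0.394293 = 0.9233. C = 1 - H(p) = 1 - 0.9233 = 0.0767

0.0767 bits


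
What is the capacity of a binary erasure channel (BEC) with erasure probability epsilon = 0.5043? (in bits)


C = 1 - epsilon = 1 - 0.5043 = 0.4957

0.4957 bits


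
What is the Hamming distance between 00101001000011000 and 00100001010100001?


Count differing positions: . . . . ^ . . . . ^ . ^ ^ ^ . . ^ = 6 differences

6


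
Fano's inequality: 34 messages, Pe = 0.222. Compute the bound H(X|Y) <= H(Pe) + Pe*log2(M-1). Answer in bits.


H(Pe) = -Pe*log2(Pe) - (1-Pe)*log2(1-Pe) = -0.222*log2(0.222) - 0.778*log2(0.778) = 0.482044 + 0.281759 = 0.7638. Pe*log2(M-1) = 0.222*log2(33) = 1.119855. Bound = H(Pe) + Pe*log2(M-1) = 0.482044 + 0.281759 + 1.119855 = 1.8837

1.8837 bits


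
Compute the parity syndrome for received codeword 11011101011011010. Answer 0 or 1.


Syndrome = XOR of all bits = 1 XOR 1 XOR 0 XOR 1 XOR 1 XOR 1 XOR 0 XOR 1 XOR 0 XOR 1 XOR 1 XOR 0 XOR 1 XOR 1 XOR 0 XOR 1 XOR 0 = 1

1


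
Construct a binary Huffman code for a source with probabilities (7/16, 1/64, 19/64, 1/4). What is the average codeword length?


Huffman construction (repeatedly merge the two least-probable nodes; each merge adds 1 bit to every symbol beneath it): 1/64 + 1/4 = 17/64; 17/64 + 19/64 = 9/16; 7/16 + 9/16 = 1. Resulting codeword lengths (in the order the probabilities were given): (1, 3, 2, 3). L_avg = sum(p_i * l_i) = 7/16*1 + 1/64*3 + 19/64*2 + 1/4*3 = 117/64 = 1.8281

1.8281 bits


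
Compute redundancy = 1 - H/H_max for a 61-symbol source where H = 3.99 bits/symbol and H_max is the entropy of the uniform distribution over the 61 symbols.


H_max = log2(K) = log2(61) = 5.9307 bits/symbol. Redundancy = 1 - H/H_max = 1 - 3.99/5.9307 = 1 - 0.6728 = 0.3272

0.3272


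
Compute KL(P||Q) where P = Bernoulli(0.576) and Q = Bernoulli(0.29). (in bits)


KL = p*log2(p/q) + (1-p)*log2((1-p)/(1-q)) = 0.576*log2(0.576/0.29) + 0.424*log2(0.424/0.71) = 0.2549

0.2549 bits


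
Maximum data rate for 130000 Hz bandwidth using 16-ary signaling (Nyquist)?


Rate = 2 * B * log2(M) = 2 * 130000 * 4.0 = 1040000.0

1040000.0 bps


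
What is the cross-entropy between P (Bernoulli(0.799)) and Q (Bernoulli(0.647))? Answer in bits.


H(P,Q) = -p*log2(q) - (1-p)*log2(1-q). -0.799*log2(0.647) = 0.501902; -0.201*log2(0.353) = 0.301954. H(P,Q) = 0.501902 + 0.301954 = 0.8039

0.8039 bits


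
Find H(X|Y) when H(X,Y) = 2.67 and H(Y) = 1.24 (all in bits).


H(X|Y) = H(X,Y) - H(Y) = 2.67 - 1.24 = 1.43

1.43 bits


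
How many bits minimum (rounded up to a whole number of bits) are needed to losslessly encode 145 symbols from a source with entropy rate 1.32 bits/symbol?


Minimum bits >= n * H = 145 * 1.32 = 191.4, rounded up to a whole number of bits = 192

192 bits


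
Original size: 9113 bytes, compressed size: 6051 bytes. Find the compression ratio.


Ratio = original / compressed = 9113 / 6051 = 1.506

1.506


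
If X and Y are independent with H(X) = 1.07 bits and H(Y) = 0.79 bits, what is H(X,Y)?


For independent variables, H(X,Y) = H(X) + H(Y) = 1.07 + 0.79 = 1.86

1.86 bits


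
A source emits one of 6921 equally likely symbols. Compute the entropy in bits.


H = log2(n) = log2(6921) = 12.7568

12.7568 bits


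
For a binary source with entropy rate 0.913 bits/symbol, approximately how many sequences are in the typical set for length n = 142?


log2|A_typical| = nH = 142 * 0.913 = 129.646, so |A_typical| ~ 2^129.646 = 1.065e+39

1.065e+39


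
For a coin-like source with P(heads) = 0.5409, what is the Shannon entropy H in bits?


H = -p*log2(p) - (1-p)*log2(1-p). -0.5409*log2(0.5409) = 0.479544; -0.4591*log2(0.4591) = 0.515624. H = 0.479544 + 0.515624 = 0.9952

0.9952 bits


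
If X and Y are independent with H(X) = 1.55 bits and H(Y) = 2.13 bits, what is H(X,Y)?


For independent variables, H(X,Y) = H(X) + H(Y) = 1.55 + 2.13 = 3.68

3.68 bits


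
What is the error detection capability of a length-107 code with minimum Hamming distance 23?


Detection capability = d_min - 1 = 23 - 1 = 22

22 errors


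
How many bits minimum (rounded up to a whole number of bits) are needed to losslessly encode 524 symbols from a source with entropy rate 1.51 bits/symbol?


Minimum bits >= n * H = 524 * 1.51 = 791.24, rounded up to a whole number of bits = 792

792 bits


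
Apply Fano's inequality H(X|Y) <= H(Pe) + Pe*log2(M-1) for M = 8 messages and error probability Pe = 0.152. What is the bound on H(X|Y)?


H(Pe) = -Pe*log2(Pe) - (1-Pe)*log2(1-Pe) = -0.152*log2(0.152) - 0.848*log2(0.848) = 0.413114 + 0.201709 = 0.6148. Pe*log2(M-1) = 0.152*log2(7) = 0.426718. Bound = H(Pe) + Pe*log2(M-1) = 0.413114 + 0.201709 + 0.426718 = 1.0415

1.0415 bits


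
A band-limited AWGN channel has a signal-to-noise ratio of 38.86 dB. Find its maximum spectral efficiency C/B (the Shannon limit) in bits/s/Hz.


SNR_linear = 10^(38.86/10) = 7691.3044; C/B = log2(1 + SNR_linear) = log2(1 + 7691.3044) = 12.9092

12.9092 bits/s/Hz


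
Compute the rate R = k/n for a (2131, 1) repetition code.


Rate = k/n = 1/2131

1/2131


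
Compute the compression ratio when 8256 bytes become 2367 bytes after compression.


Ratio = original / compressed = 8256 / 2367 = 3.488

3.488


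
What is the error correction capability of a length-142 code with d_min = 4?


Correction capability = floor((d-1)/2) = floor((4-1)/2) = 1

1 errors


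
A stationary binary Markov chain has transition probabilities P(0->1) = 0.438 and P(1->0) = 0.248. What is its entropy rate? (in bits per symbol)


Stationary distribution: pi_0 = p10/(p01+p10) = 0.3615, pi_1 = 0.6385. Entropy rate H' = pi_0*H(p01) + pi_1*H(p10) = 0.3615*0.9889 + 0.6385*0.8081 = 0.8735

0.8735 bits/symbol


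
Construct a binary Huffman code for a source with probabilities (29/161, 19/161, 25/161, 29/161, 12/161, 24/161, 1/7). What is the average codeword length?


Huffman construction (repeatedly merge the two least-probable nodes; each merge adds 1 bit to every symbol beneath it): 12/161 + 19/161 = 31/161; 1/7 + 24/161 = 47/161; 25/161 + 29/161 = 54/161; 29/161 + 31/161 = 60/161; 47/161 + 54/161 = 101/161; 60/161 + 101/161 = 1. Resulting codeword lengths (in the order the probabilities were given): (3, 3, 3, 2, 3, 3, 3). L_avg = sum(p_i * l_i) = 29/161*3 + 19/161*3 + 25/161*3 + 29/161*2 + 12/161*3 + 24/161*3 + 1/7*3 = 454/161 = 2.8199

2.8199 bits


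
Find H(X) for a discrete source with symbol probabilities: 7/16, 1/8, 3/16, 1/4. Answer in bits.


H = -sum(p_i * log2(p_i)). Terms: -(7/16)*log2(7/16) = 0.521782; -(1/8)*log2(1/8) = 0.375000; -(3/16)*log2(3/16) = 0.452820; -(1/4)*log2(1/4) = 0.500000. H = 0.521782 + 0.375000 + 0.452820 + 0.500000 = 1.8496

1.8496 bits


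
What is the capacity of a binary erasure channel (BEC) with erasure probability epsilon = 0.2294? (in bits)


C = 1 - epsilon = 1 - 0.2294 = 0.7706

0.7706 bits


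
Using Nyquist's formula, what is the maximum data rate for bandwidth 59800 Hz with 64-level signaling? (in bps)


Rate = 2 * B * log2(M) = 2 * 59800 * 6.0 = 717600.0

717600.0 bps


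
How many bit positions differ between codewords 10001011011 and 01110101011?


Count differing positions: ^ ^ ^ ^ ^ ^ ^ . . . . = 7 differences

7


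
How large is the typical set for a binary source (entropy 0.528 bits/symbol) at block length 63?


log2|A_typical| = nH = 63 * 0.528 = 33.264, so |A_typical| ~ 2^33.264 = 1.031e+10

1.031e+10


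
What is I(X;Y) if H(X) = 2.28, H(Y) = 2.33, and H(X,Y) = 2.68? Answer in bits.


I(X;Y) = H(X) + H(Y) - H(X,Y) = 2.28 + 2.33 - 2.68 = 1.93

1.93 bits


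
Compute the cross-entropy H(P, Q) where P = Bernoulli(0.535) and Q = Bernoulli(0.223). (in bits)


H(P,Q) = -p*log2(q) - (1-p)*log2(1-q). -0.535*log2(0.223) = 1.158213; -0.465*log2(0.777) = 0.169266. H(P,Q) = 1.158213 + 0.169266 = 1.3275

1.3275 bits


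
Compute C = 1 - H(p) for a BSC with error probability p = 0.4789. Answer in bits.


H(p) = -p*log2(p) - (1-p)*log2(1-p) = -0.4789*log2(0.4789) - 0.5211*log2(0.5211) = 0.508689 + 0.490026 = 0.9987. C = 1 - H(p) = 1 - 0.9987 = 0.0013

0.0013 bits


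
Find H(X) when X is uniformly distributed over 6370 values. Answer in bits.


H = log2(n) = log2(6370) = 12.6371

12.6371 bits


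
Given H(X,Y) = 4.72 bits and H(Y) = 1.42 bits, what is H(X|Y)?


H(X|Y) = H(X,Y) - H(Y) = 4.72 - 1.42 = 3.3

3.3 bits


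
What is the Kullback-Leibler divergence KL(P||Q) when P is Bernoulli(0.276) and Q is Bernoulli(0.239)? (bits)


KL = p*log2(p/q) + (1-p)*log2((1-p)/(1-q)) = 0.276*log2(0.276/0.239) + 0.724*log2(0.724/0.761) = 0.0053

0.0053 bits


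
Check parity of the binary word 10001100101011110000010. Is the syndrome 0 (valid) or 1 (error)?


Syndrome = XOR of all bits = 1 XOR 0 XOR 0 XOR 0 XOR 1 XOR 1 XOR 0 XOR 0 XOR 1 XOR 0 XOR 1 XOR 0 XOR 1 XOR 1 XOR 1 XOR 1 XOR 0 XOR 0 XOR 0 XOR 0 XOR 0 XOR 1 XOR 0 = 0

0


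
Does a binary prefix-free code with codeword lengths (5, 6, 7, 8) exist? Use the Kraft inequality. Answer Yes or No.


Kraft sum = sum(2^(-l_i)) = 0.0586, need <= 1. Result: satisfied (a binary prefix-free code with these lengths exists)

Yes


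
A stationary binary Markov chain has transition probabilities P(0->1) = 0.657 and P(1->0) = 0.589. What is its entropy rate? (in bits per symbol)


Stationary distribution: pi_0 = p10/(p01+p10) = 0.4727, pi_1 = 0.5273. Entropy rate H' = pi_0*H(p01) + pi_1*H(p10) = 0.4727*0.9277 + 0.5273*0.977 = 0.9537

0.9537 bits/symbol


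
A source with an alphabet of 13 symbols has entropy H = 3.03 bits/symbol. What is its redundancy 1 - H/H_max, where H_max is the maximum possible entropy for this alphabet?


H_max = log2(K) = log2(13) = 3.7004 bits/symbol. Redundancy = 1 - H/H_max = 1 - 3.03/3.7004 = 1 - 0.8188 = 0.1812

0.1812


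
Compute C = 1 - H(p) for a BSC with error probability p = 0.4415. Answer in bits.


H(p) = -p*log2(p) - (1-p)*log2(1-p) = -0.4415*log2(0.4415) - 0.5585*log2(0.5585) = 0.520756 + 0.469347 = 0.9901. C = 1 - H(p) = 1 - 0.9901 = 0.0099

0.0099 bits


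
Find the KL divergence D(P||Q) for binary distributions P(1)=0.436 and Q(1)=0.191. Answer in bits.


KL = p*log2(p/q) + (1-p)*log2((1-p)/(1-q)) = 0.436*log2(0.436/0.191) + 0.564*log2(0.564/0.809) = 0.2256

0.2256 bits


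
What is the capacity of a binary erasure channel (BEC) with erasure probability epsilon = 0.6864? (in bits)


C = 1 - epsilon = 1 - 0.6864 = 0.3136

0.3136 bits


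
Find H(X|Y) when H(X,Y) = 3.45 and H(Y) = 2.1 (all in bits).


H(X|Y) = H(X,Y) - H(Y) = 3.45 - 2.1 = 1.35

1.35 bits


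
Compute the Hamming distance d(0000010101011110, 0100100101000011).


Count differing positions: . ^ . . ^ ^ . . . . . ^ ^ ^ . ^ = 7 differences

7


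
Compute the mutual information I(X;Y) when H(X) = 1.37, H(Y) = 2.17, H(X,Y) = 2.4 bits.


I(X;Y) = H(X) + H(Y) - H(X,Y) = 1.37 + 2.17 - 2.4 = 1.14

1.14 bits


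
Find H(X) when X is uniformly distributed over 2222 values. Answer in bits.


H = log2(n) = log2(2222) = 11.1176

11.1176 bits


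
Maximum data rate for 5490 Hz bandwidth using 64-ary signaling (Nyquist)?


Rate = 2 * B * log2(M) = 2 * 5490 * 6.0 = 65880.0

65880.0 bps


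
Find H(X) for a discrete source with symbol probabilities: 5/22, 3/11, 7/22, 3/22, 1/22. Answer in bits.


H = -sum(p_i * log2(p_i)). Terms: -(5/22)*log2(5/22) = 0.485796; -(3/11)*log2(3/11) = 0.511219; -(7/22)*log2(7/22) = 0.525661; -(3/22)*log2(3/22) = 0.391973; -(1/22)*log2(1/22) = 0.202701. H = 0.485796 + 0.511219 + 0.525661 + 0.391973 + 0.202701 = 2.1174

2.1174 bits


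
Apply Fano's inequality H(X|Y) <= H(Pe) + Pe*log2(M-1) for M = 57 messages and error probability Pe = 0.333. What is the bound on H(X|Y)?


H(Pe) = -Pe*log2(Pe) - (1-Pe)*log2(1-Pe) = -0.333*log2(0.333) - 0.667*log2(0.667) = 0.528273 + 0.389689 = 0.918. Pe*log2(M-1) = 0.333*log2(56) = 1.933849. Bound = H(Pe) + Pe*log2(M-1) = 0.528273 + 0.389689 + 1.933849 = 2.8518

2.8518 bits


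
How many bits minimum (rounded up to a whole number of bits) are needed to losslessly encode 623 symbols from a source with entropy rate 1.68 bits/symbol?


Minimum bits >= n * H = 623 * 1.68 = 1046.64, rounded up to a whole number of bits = 1047

1047 bits


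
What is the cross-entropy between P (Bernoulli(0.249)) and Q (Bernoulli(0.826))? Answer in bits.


H(P,Q) = -p*log2(q) - (1-p)*log2(1-q). -0.249*log2(0.826) = 0.068671; -0.751*log2(0.174) = 1.894653. H(P,Q) = 0.068671 + 1.894653 = 1.9633

1.9633 bits


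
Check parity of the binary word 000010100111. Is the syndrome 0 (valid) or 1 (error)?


Syndrome = XOR of all bits = 0 XOR 0 XOR 0 XOR 0 XOR 1 XOR 0 XOR 1 XOR 0 XOR 0 XOR 1 XOR 1 XOR 1 = 1

1


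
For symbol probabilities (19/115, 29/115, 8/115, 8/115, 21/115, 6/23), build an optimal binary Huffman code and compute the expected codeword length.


Huffman construction (repeatedly merge the two least-probable nodes; each merge adds 1 bit to every symbol beneath it): 8/115 + 8/115 = 16/115; 16/115 + 19/115 = 7/23; 21/115 + 29/115 = 10/23; 6/23 + 7/23 = 13/23; 10/23 + 13/23 = 1. Resulting codeword lengths (in the order the probabilities were given): (3, 2, 4, 4, 2, 2). L_avg = sum(p_i * l_i) = 19/115*3 + 29/115*2 + 8/115*4 + 8/115*4 + 21/115*2 + 6/23*2 = 281/115 = 2.4435

2.4435 bits


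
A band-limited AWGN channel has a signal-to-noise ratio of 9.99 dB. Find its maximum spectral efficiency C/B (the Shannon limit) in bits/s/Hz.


SNR_linear = 10^(9.99/10) = 9.977; C/B = log2(1 + SNR_linear) = log2(1 + 9.977) = 3.4564

3.4564 bits/s/Hz


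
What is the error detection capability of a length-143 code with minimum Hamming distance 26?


Detection capability = d_min - 1 = 26 - 1 = 25

25 errors


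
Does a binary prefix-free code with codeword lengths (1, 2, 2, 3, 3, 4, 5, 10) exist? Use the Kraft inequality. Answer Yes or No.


Kraft sum = sum(2^(-l_i)) = 1.3447, need <= 1. Result: violated (a binary prefix-free code with these lengths cannot exist)

No


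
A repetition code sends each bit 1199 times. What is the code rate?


Rate = k/n = 1/1199

1/1199


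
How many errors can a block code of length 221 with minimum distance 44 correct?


Correction capability = floor((d-1)/2) = floor((44-1)/2) = 21

21 errors


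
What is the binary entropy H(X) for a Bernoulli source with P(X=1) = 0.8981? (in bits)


H = -p*log2(p) - (1-p)*log2(1-p). -0.8981*log2(0.8981) = 0.139252; -0.1019*log2(0.1019) = 0.335737. H = 0.139252 + 0.335737 = 0.475

0.475 bits


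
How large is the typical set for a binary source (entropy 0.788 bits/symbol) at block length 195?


log2|A_typical| = nH = 195 * 0.788 = 153.66, so |A_typical| ~ 2^153.66 = 1.804e+46

1.804e+46


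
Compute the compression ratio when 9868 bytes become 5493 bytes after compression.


Ratio = original / compressed = 9868 / 5493 = 1.7965

1.7965


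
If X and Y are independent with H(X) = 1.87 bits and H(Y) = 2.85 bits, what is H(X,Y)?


For independent variables, H(X,Y) = H(X) + H(Y) = 1.87 + 2.85 = 4.72

4.72 bits


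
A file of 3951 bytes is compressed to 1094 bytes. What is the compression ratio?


Ratio = original / compressed = 3951 / 1094 = 3.6115

3.6115


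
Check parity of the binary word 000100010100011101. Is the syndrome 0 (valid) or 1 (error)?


Syndrome = XOR of all bits = 0 XOR 0 XOR 0 XOR 1 XOR 0 XOR 0 XOR 0 XOR 1 XOR 0 XOR 1 XOR 0 XOR 0 XOR 0 XOR 1 XOR 1 XOR 1 XOR 0 XOR 1 = 1

1


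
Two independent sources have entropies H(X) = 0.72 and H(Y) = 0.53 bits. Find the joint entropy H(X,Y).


For independent variables, H(X,Y) = H(X) + H(Y) = 0.72 + 0.53 = 1.25

1.25 bits


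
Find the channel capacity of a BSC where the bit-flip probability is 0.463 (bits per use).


H(p) = -p*log2(p) - (1-p)*log2(1-p) = -0.463*log2(0.463) - 0.537*log2(0.537) = 0.514354 + 0.481692 = 0.996. C = 1 - H(p) = 1 - 0.996 = 0.004

0.004 bits


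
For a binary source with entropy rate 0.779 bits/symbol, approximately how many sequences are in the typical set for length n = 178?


log2|A_typical| = nH = 178 * 0.779 = 138.662, so |A_typical| ~ 2^138.662 = 5.513e+41

5.513e+41


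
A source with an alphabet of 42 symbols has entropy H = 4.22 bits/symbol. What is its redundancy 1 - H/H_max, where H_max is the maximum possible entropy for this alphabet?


H_max = log2(K) = log2(42) = 5.3923 bits/symbol. Redundancy = 1 - H/H_max = 1 - 4.22/5.3923 = 1 - 0.7826 = 0.2174

0.2174


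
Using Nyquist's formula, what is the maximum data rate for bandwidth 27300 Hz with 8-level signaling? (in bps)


Rate = 2 * B * log2(M) = 2 * 27300 * 3.0 = 163800.0

163800.0 bps


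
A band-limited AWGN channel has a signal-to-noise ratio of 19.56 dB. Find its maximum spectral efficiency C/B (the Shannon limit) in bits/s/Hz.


SNR_linear = 10^(19.56/10) = 90.3649; C/B = log2(1 + SNR_linear) = log2(1 + 90.3649) = 6.5136

6.5136 bits/s/Hz


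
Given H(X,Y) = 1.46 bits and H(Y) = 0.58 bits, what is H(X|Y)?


H(X|Y) = H(X,Y) - H(Y) = 1.46 - 0.58 = 0.88

0.88 bits


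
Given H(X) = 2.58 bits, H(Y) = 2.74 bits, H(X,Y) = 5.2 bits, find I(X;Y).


I(X;Y) = H(X) + H(Y) - H(X,Y) = 2.58 + 2.74 - 5.2 = 0.12

0.12 bits


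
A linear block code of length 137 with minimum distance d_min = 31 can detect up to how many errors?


Detection capability = d_min - 1 = 31 - 1 = 30

30 errors


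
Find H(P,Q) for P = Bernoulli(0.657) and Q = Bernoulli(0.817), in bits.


H(P,Q) = -p*log2(q) - (1-p)*log2(1-q). -0.657*log2(0.817) = 0.191576; -0.343*log2(0.183) = 0.840379. H(P,Q) = 0.191576 + 0.840379 = 1.032

1.032 bits


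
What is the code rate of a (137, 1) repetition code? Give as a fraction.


Rate = k/n = 1/137

1/137


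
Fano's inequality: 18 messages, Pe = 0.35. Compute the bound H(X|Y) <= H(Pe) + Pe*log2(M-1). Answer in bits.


H(Pe) = -Pe*log2(Pe) - (1-Pe)*log2(1-Pe) = -0.35*log2(0.35) - 0.65*log2(0.65) = 0.530101 + 0.403967 = 0.9341. Pe*log2(M-1) = 0.35*log2(17) = 1.430612. Bound = H(Pe) + Pe*log2(M-1) = 0.530101 + 0.403967 + 1.430612 = 2.3647

2.3647 bits


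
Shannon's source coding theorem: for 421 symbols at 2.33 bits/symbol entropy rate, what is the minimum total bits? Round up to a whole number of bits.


Minimum bits >= n * H = 421 * 2.33 = 980.93, rounded up to a whole number of bits = 981

981 bits


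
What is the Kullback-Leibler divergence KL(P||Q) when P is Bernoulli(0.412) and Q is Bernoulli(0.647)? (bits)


KL = p*log2(p/q) + (1-p)*log2((1-p)/(1-q)) = 0.412*log2(0.412/0.647) + 0.588*log2(0.588/0.353) = 0.1646

0.1646 bits


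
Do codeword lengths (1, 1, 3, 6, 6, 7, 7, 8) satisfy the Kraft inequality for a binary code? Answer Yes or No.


Kraft sum = sum(2^(-l_i)) = 1.1758, need <= 1. Result: violated (a binary prefix-free code with these lengths cannot exist)

No


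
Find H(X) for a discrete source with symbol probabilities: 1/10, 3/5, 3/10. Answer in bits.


H = -sum(p_i * log2(p_i)). Terms: -(1/10)*log2(1/10) = 0.332193; -(3/5)*log2(3/5) = 0.442179; -(3/10)*log2(3/10) = 0.521090. H = 0.332193 + 0.442179 + 0.521090 = 1.2955

1.2955 bits


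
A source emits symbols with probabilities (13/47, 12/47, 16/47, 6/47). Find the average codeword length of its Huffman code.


Huffman construction (repeatedly merge the two least-probable nodes; each merge adds 1 bit to every symbol beneath it): 6/47 + 12/47 = 18/47; 13/47 + 16/47 = 29/47; 18/47 + 29/47 = 1. Resulting codeword lengths (in the order the probabilities were given): (2, 2, 2, 2). L_avg = sum(p_i * l_i) = 13/47*2 + 12/47*2 + 16/47*2 + 6/47*2 = 2

2.0 bits


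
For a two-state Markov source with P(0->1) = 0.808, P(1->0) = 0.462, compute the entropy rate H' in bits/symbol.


Stationary distribution: pi_0 = p10/(p01+p10) = 0.3638, pi_1 = 0.6362. Entropy rate H' = pi_0*H(p01) + pi_1*H(p10) = 0.3638*0.7056 + 0.6362*0.9958 = 0.8903

0.8903 bits/symbol


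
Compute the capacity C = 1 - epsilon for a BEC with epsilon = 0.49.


C = 1 - epsilon = 1 - 0.49 = 0.51

0.51 bits


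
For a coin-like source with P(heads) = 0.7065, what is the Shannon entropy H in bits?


H = -p*log2(p) - (1-p)*log2(1-p). -0.7065*log2(0.7065) = 0.354125; -0.2935*log2(0.2935) = 0.519075. H = 0.354125 + 0.519075 = 0.8732

0.8732 bits


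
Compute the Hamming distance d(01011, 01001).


Count differing positions: . . . ^ . = 1 differences

1


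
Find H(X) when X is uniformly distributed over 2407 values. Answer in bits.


H = log2(n) = log2(2407) = 11.233

11.233 bits


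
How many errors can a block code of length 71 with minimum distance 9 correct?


Correction capability = floor((d-1)/2) = floor((9-1)/2) = 4

4 errors


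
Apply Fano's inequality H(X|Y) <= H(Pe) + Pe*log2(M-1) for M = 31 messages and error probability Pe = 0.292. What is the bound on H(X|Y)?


H(Pe) = -Pe*log2(Pe) - (1-Pe)*log2(1-Pe) = -0.292*log2(0.292) - 0.708*log2(0.708) = 0.518580 + 0.352711 = 0.8713. Pe*log2(M-1) = 0.292*log2(30) = 1.432812. Bound = H(Pe) + Pe*log2(M-1) = 0.518580 + 0.352711 + 1.432812 = 2.3041

2.3041 bits


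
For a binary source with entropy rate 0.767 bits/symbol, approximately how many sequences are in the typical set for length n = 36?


log2|A_typical| = nH = 36 * 0.767 = 27.612, so |A_typical| ~ 2^27.612 = 2.051e+08

2.051e+08


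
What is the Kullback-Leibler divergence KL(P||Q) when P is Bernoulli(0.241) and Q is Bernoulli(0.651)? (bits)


KL = p*log2(p/q) + (1-p)*log2((1-p)/(1-q)) = 0.241*log2(0.241/0.651) + 0.759*log2(0.759/0.349) = 0.5052

0.5052 bits


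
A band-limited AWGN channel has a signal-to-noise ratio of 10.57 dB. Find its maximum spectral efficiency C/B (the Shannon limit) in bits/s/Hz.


SNR_linear = 10^(10.57/10) = 11.4025; C/B = log2(1 + SNR_linear) = log2(1 + 11.4025) = 3.6326

3.6326 bits/s/Hz


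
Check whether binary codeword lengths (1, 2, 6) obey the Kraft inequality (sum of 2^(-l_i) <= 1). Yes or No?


Kraft sum = sum(2^(-l_i)) = 0.7656, need <= 1. Result: satisfied (a binary prefix-free code with these lengths exists)

Yes


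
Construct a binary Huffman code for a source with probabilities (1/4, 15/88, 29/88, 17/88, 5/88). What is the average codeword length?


Huffman construction (repeatedly merge the two least-probable nodes; each merge adds 1 bit to every symbol beneath it): 5/88 + 15/88 = 5/22; 17/88 + 5/22 = 37/88; 1/4 + 29/88 = 51/88; 37/88 + 51/88 = 1. Resulting codeword lengths (in the order the probabilities were given): (2, 3, 2, 2, 3). L_avg = sum(p_i * l_i) = 1/4*2 + 15/88*3 + 29/88*2 + 17/88*2 + 5/88*3 = 49/22 = 2.2273

2.2273 bits


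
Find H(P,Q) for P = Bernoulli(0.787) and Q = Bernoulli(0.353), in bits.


H(P,Q) = -p*log2(q) - (1-p)*log2(1-q). -0.787*log2(0.353) = 1.182279; -0.213*log2(0.647) = 0.133799. H(P,Q) = 1.182279 + 0.133799 = 1.3161

1.3161 bits


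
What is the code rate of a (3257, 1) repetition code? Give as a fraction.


Rate = k/n = 1/3257

1/3257


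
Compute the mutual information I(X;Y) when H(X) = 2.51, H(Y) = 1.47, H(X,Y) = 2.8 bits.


I(X;Y) = H(X) + H(Y) - H(X,Y) = 2.51 + 1.47 - 2.8 = 1.18

1.18 bits


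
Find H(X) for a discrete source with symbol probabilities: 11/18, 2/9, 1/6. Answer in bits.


H = -sum(p_i * log2(p_i)). Terms: -(11/18)*log2(11/18) = 0.434190; -(2/9)*log2(2/9) = 0.482206; -(1/6)*log2(1/6) = 0.430827. H = 0.434190 + 0.482206 + 0.430827 = 1.3472

1.3472 bits


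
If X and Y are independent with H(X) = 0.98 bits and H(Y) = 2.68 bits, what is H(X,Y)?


For independent variables, H(X,Y) = H(X) + H(Y) = 0.98 + 2.68 = 3.66

3.66 bits


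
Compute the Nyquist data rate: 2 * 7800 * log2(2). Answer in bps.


Rate = 2 * B * log2(M) = 2 * 7800 * 1.0 = 15600.0

15600.0 bps


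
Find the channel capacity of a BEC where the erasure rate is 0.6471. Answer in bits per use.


C = 1 - epsilon = 1 - 0.6471 = 0.3529

0.3529 bits


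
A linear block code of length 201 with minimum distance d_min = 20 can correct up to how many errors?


Correction capability = floor((d-1)/2) = floor((20-1)/2) = 9

9 errors


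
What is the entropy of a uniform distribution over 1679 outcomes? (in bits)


H = log2(n) = log2(1679) = 10.7134

10.7134 bits


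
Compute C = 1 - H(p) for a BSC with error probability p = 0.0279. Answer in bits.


H(p) = -p*log2(p) - (1-p)*log2(1-p) = -0.0279*log2(0.0279) - 0.9721*log2(0.9721) = 0.144064 + 0.039684 = 0.1837. C = 1 - H(p) = 1 - 0.1837 = 0.8163

0.8163 bits


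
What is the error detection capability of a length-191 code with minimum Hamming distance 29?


Detection capability = d_min - 1 = 29 - 1 = 28

28 errors


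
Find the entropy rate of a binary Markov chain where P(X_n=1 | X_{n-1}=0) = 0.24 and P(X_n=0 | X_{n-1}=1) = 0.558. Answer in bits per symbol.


Stationary distribution: pi_0 = p10/(p01+p10) = 0.6992, pi_1 = 0.3008. Entropy rate H' = pi_0*H(p01) + pi_1*H(p10) = 0.6992*0.795 + 0.3008*0.9903 = 0.8538

0.8538 bits/symbol


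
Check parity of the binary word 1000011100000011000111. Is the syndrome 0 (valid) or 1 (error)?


Syndrome = XOR of all bits = 1 XOR 0 XOR 0 XOR 0 XOR 0 XOR 1 XOR 1 XOR 1 XOR 0 XOR 0 XOR 0 XOR 0 XOR 0 XOR 0 XOR 1 XOR 1 XOR 0 XOR 0 XOR 0 XOR 1 XOR 1 XOR 1 = 1

1


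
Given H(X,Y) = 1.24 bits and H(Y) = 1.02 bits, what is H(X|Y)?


H(X|Y) = H(X,Y) - H(Y) = 1.24 - 1.02 = 0.22

0.22 bits


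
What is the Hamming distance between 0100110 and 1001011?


Count differing positions: ^ ^ . ^ ^ . ^ = 5 differences

5


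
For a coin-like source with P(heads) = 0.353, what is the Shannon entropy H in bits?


H = -p*log2(p) - (1-p)*log2(1-p). -0.353*log2(0.353) = 0.530298; -0.647*log2(0.647) = 0.406421. H = 0.530298 + 0.406421 = 0.9367

0.9367 bits
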